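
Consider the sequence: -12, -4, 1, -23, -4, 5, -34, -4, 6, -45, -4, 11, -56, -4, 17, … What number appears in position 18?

Taking every 3rd term gives 3 separate tracks.
Track A: -12, -23, -34, -45, -56 (subtracting 11 each time).
Track B: -4, -4, -4, -4, -4 (constant -4).
Track C: 1, 5, 6, 11, 17 (a Fibonacci-like recurrence a_n = a_{n-1} + a_{n-2}).
The 18th slot belongs to track C; its 6th term is 28.

28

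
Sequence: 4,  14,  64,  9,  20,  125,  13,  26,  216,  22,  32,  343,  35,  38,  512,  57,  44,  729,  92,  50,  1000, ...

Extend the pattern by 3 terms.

Split by position mod 3 into 3 tracks.
Track A: 4, 9, 13, 22, 35, 57, 92. A Fibonacci-like recurrence a_n = a_{n-1} + a_{n-2}.
Track B: 14, 20, 26, 32, 38, 44, 50. Linear: a_n = 8 + 6·n.
Track C: 64, 125, 216, 343, 512, 729, 1000. The cubes 4³, 5³, 6³, ….
The 22nd slot belongs to track A; its 8th term is 149.
Position 23 → track B, term 8 = 56.
Position 24 → track C, term 8 = 1331.

149, 56, 1331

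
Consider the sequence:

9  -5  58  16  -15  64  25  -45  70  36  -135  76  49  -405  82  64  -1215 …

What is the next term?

88

Split by position mod 3: positions 1, 4, 7, … form one track, and each other residue class forms its own.
Subsequence A = 9, 16, 25, 36, 49, 64: perfect squares starting at 3².
Subsequence B = -5, -15, -45, -135, -405, -1215: a geometric progression (common ratio 3).
Subsequence C = 58, 64, 70, 76, 82: arithmetic, step +6.
Position 18 → subsequence C, term 6 = 88.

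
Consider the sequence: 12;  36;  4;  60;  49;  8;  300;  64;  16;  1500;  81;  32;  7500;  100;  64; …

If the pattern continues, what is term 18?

128

Split by position mod 3: positions 1, 4, 7, … form one track, and each other residue class forms its own.
Subsequence A = 12, 60, 300, 1500, 7500: a geometric progression (common ratio 5).
Subsequence B = 36, 49, 64, 81, 100: consecutive squares n² from n = 6.
Subsequence C = 4, 8, 16, 32, 64: powers 2^2, 2^3, 2^4, ….
Position 18 falls in subsequence C as its term 6, giving 128.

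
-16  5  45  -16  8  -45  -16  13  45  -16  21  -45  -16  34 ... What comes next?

45

Split by position mod 3: positions 1, 4, 7, … form one track, and each other residue class forms its own.
Stream A: -16, -16, -16, -16, -16 — always -16.
Stream B: 5, 8, 13, 21, 34 — a Fibonacci-like recurrence a_n = a_{n-1} + a_{n-2}.
Stream C: 45, -45, 45, -45 — oscillating between 45 and -45.
Position 15 falls in stream C as its term 5, giving 45.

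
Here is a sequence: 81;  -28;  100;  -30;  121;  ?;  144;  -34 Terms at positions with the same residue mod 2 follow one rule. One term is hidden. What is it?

-32

The terms cycle through 2 interleaved subsequences.
Subsequence A = 81, 100, 121, 144: consecutive squares n² from n = 9.
Subsequence B = -28, -30, ?, -34: linear: a_n = -26 − 2·n.
Subsequence B's pattern makes the blank -32.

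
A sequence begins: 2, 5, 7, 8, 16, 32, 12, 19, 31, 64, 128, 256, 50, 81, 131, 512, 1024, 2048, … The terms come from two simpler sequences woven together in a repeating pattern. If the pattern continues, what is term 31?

Positions follow the repeating pattern AAABBB; grouping by letter gives 2 tracks.
Subsequence A = 2, 5, 7, 12, 19, 31, 50, 81, 131: a Fibonacci-like recurrence a_n = a_{n-1} + a_{n-2}.
Subsequence B = 8, 16, 32, 64, 128, 256, 512, 1024, 2048: geometric with ratio 2.
Term 31 comes from subsequence A (its 16th entry): 3804.

3804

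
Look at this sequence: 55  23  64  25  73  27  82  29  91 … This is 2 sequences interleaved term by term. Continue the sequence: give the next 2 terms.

31, 100

The terms cycle through 2 interleaved subsequences.
Track A is 55, 64, 73, 82, 91, which is arithmetic, step +9.
Track B is 23, 25, 27, 29, which is linear: a_n = 21 + 2·n.
Term 10 comes from track B (its 5th entry): 31.
Position 11 → track A, term 6 = 100.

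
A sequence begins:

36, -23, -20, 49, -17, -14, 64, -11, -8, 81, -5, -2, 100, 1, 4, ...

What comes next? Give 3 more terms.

121, 7, 10

Positions follow the repeating pattern ABB; grouping by letter gives 2 tracks.
Subsequence A is 36, 49, 64, 81, 100, which is the squares 6², 7², 8², ….
Subsequence B is -23, -20, -17, -14, -11, -8, -5, -2, 1, 4, which is arithmetic with common difference +3.
Position 16 falls in subsequence A as its term 6, giving 121.
Position 17 falls in subsequence B as its term 11, giving 7.
Position 18 falls in subsequence B as its term 12, giving 10.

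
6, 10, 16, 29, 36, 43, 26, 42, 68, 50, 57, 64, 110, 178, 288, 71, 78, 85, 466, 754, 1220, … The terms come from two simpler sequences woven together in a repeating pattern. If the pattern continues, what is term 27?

Reading positions in blocks of 6 reveals the pattern AAABBB — 2 tracks woven together.
Stream A: 6, 10, 16, 26, 42, 68, 110, 178, 288, 466, 754, 1220. A Fibonacci-like recurrence a_n = a_{n-1} + a_{n-2}.
Stream B: 29, 36, 43, 50, 57, 64, 71, 78, 85. Arithmetic with common difference +7.
The 27th slot belongs to stream A; its 15th term is 5168.

5168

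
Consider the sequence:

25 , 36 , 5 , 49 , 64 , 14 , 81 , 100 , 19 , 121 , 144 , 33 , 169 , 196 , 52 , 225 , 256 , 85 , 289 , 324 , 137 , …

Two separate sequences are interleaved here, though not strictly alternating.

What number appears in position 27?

359

Reading positions in blocks of 3 reveals the pattern AAB — 2 tracks woven together.
Subsequence A: 25, 36, 49, 64, 81, 100, 121, 144, 169, 196, 225, 256, 289, 324 (the squares 5², 6², 7², …).
Subsequence B: 5, 14, 19, 33, 52, 85, 137 (a Fibonacci-like recurrence a_n = a_{n-1} + a_{n-2}).
The 27th slot belongs to subsequence B; its 9th term is 359.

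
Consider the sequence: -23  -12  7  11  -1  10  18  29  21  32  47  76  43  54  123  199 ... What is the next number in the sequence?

65

Reading positions in blocks of 4 reveals the pattern AABB — 2 tracks woven together.
Track A is -23, -12, -1, 10, 21, 32, 43, 54, which is linear: a_n = -34 + 11·n.
Track B is 7, 11, 18, 29, 47, 76, 123, 199, which is Fibonacci-style (each term is the sum of the two before it).
Position 17 falls in track A as its term 9, giving 65.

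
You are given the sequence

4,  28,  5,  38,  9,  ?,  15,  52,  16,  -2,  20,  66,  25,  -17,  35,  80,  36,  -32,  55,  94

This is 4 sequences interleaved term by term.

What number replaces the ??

13

Split by position mod 4 into 4 tracks.
Track A: 4, 9, 16, 25, 36. Perfect squares starting at 2².
Track B: 28, ?, -2, -17, -32. Subtracting 15 each time.
Track C: 5, 15, 20, 35, 55. Fibonacci-style (each term is the sum of the two before it).
Track D: 38, 52, 66, 80, 94. Arithmetic, step +14.
The gap is track B's term 2; the rule gives 13.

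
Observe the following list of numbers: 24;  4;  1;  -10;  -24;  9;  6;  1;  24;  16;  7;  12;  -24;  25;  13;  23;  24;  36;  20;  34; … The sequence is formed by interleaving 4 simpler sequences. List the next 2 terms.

Split by position mod 4 into 4 tracks.
Track A: 24, -24, 24, -24, 24 — oscillating between 24 and -24.
Track B: 4, 9, 16, 25, 36 — perfect squares starting at 2².
Track C: 1, 6, 7, 13, 20 — a Fibonacci-like recurrence a_n = a_{n-1} + a_{n-2}.
Track D: -10, 1, 12, 23, 34 — arithmetic with common difference +11.
The 21st slot belongs to track A; its 6th term is -24.
Term 22 comes from track B (its 6th entry): 49.

-24, 49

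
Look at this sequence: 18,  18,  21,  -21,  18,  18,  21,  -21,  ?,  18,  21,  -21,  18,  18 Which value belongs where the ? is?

Positions follow the repeating pattern AABB; grouping by letter gives 2 tracks.
Track A: 18, 18, 18, 18, ?, 18, 18, 18 (the constant sequence 18).
Track B: 21, -21, 21, -21, 21, -21 (oscillating between 21 and -21).
Track A's pattern makes the blank 18.

18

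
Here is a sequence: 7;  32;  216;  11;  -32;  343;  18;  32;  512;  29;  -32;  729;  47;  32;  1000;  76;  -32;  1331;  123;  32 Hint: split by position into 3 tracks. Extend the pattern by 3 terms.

Split by position mod 3: positions 1, 4, 7, … form one track, and each other residue class forms its own.
Stream A: 7, 11, 18, 29, 47, 76, 123 — Fibonacci-style (each term is the sum of the two before it).
Stream B: 32, -32, 32, -32, 32, -32, 32 — alternating ±32.
Stream C: 216, 343, 512, 729, 1000, 1331 — consecutive cubes n³ from n = 6.
The 21st slot belongs to stream C; its 7th term is 1728.
Term 22 comes from stream A (its 8th entry): 199.
The 23rd slot belongs to stream B; its 8th term is -32.

1728, 199, -32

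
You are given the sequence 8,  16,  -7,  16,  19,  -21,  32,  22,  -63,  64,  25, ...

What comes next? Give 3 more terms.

The terms cycle through 3 interleaved subsequences.
Subsequence A: 8, 16, 32, 64 — powers of 2.
Subsequence B: 16, 19, 22, 25 — adding 3 each time.
Subsequence C: -7, -21, -63 — geometric, ×3 each step.
Position 12 falls in subsequence C as its term 4, giving -189.
Term 13 comes from subsequence A (its 5th entry): 128.
Position 14 → subsequence B, term 5 = 28.

-189, 128, 28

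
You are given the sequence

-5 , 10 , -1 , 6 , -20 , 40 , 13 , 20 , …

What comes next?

-80

Positions follow the repeating pattern AABB; grouping by letter gives 2 tracks.
Track A: -5, 10, -20, 40. Geometric, ×-2 each step.
Track B: -1, 6, 13, 20. Adding 7 each time.
Term 9 comes from track A (its 5th entry): -80.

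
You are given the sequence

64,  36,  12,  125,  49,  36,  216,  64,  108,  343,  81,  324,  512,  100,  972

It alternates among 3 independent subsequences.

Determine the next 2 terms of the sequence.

Split by position mod 3: positions 1, 4, 7, … form one track, and each other residue class forms its own.
Subsequence A: 64, 125, 216, 343, 512 — consecutive cubes n³ from n = 4.
Subsequence B: 36, 49, 64, 81, 100 — perfect squares starting at 6².
Subsequence C: 12, 36, 108, 324, 972 — multiplying by 3 each time.
The 16th slot belongs to subsequence A; its 6th term is 729.
The 17th slot belongs to subsequence B; its 6th term is 121.

729, 121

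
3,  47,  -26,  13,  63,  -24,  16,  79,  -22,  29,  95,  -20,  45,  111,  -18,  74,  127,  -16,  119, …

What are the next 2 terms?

143, -14

Split by position mod 3: positions 1, 4, 7, … form one track, and each other residue class forms its own.
Subsequence A is 3, 13, 16, 29, 45, 74, 119, which is Fibonacci-style (each term is the sum of the two before it).
Subsequence B is 47, 63, 79, 95, 111, 127, which is arithmetic, step +16.
Subsequence C is -26, -24, -22, -20, -18, -16, which is linear: a_n = -28 + 2·n.
Position 20 → subsequence B, term 7 = 143.
Position 21 falls in subsequence C as its term 7, giving -14.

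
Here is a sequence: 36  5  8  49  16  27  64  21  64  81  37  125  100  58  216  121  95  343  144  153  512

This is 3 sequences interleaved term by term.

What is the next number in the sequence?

169

Split by position mod 3 into 3 tracks.
Stream A: 36, 49, 64, 81, 100, 121, 144. Perfect squares starting at 6².
Stream B: 5, 16, 21, 37, 58, 95, 153. Each term equals the sum of the previous two.
Stream C: 8, 27, 64, 125, 216, 343, 512. The cubes 2³, 3³, 4³, ….
The 22nd slot belongs to stream A; its 8th term is 169.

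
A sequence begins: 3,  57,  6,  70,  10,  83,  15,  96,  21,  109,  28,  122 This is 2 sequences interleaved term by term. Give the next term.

Positions 1, 3, 5, … form one subsequence and positions 2, 4, 6, … form another.
Stream A: 3, 6, 10, 15, 21, 28 — triangular numbers starting at T_2.
Stream B: 57, 70, 83, 96, 109, 122 — linear: a_n = 44 + 13·n.
Position 13 → stream A, term 7 = 36.

36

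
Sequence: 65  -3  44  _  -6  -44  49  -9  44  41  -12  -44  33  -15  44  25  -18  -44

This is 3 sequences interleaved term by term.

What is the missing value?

Read the sequence 3 terms at a time; column i is its own pattern.
Subsequence A = 65, ?, 49, 41, 33, 25: linear: a_n = 73 − 8·n.
Subsequence B = -3, -6, -9, -12, -15, -18: subtracting 3 each time.
Subsequence C = 44, -44, 44, -44, 44, -44: the oscillation 44·(−1)^(n+1).
Subsequence A's pattern makes the blank 57.

57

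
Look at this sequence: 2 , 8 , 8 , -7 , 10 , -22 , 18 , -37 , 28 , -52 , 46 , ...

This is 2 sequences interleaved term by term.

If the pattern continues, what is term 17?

194

The terms cycle through 2 interleaved subsequences.
Track A: 2, 8, 10, 18, 28, 46. Fibonacci-style (each term is the sum of the two before it).
Track B: 8, -7, -22, -37, -52. Arithmetic, step −15.
The 17th slot belongs to track A; its 9th term is 194.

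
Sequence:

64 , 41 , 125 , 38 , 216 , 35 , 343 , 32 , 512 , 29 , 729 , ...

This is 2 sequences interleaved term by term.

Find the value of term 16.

Odd-indexed and even-indexed terms follow separate rules.
Track A: 64, 125, 216, 343, 512, 729. Consecutive cubes n³ from n = 4.
Track B: 41, 38, 35, 32, 29. Arithmetic with common difference −3.
The 16th slot belongs to track B; its 8th term is 20.

20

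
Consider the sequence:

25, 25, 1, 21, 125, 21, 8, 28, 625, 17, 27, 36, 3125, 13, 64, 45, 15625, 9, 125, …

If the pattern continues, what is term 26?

1

Taking every 4th term gives 4 separate tracks.
Track A is 25, 125, 625, 3125, 15625, which is powers 5^2, 5^3, 5^4, ….
Track B is 25, 21, 17, 13, 9, which is arithmetic, step −4.
Track C is 1, 8, 27, 64, 125, which is the cubes 1³, 2³, 3³, ….
Track D is 21, 28, 36, 45, which is triangular numbers n(n+1)/2 for n = 6, 7, ….
The 26th slot belongs to track B; its 7th term is 1.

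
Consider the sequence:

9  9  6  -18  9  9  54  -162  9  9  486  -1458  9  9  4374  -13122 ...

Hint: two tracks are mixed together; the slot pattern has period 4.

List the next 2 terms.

Positions follow the repeating pattern AABB; grouping by letter gives 2 tracks.
Track A: 9, 9, 9, 9, 9, 9, 9, 9 — the constant sequence 9.
Track B: 6, -18, 54, -162, 486, -1458, 4374, -13122 — a geometric progression (common ratio -3).
The 17th slot belongs to track A; its 9th term is 9.
Position 18 → track A, term 10 = 9.

9, 9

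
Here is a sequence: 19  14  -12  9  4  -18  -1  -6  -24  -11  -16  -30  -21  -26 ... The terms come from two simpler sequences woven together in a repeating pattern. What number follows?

The slot pattern repeats as AAB (period 3), so there are 2 interleaved tracks.
Track A is 19, 14, 9, 4, -1, -6, -11, -16, -21, -26, which is arithmetic with common difference −5.
Track B is -12, -18, -24, -30, which is subtracting 6 each time.
Position 15 → track B, term 5 = -36.

-36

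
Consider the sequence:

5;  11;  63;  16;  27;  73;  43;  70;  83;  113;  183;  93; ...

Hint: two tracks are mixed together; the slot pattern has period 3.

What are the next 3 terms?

Positions follow the repeating pattern AAB; grouping by letter gives 2 tracks.
Track A: 5, 11, 16, 27, 43, 70, 113, 183 — a Fibonacci-like recurrence a_n = a_{n-1} + a_{n-2}.
Track B: 63, 73, 83, 93 — linear: a_n = 53 + 10·n.
Position 13 → track A, term 9 = 296.
Term 14 comes from track A (its 10th entry): 479.
Term 15 comes from track B (its 5th entry): 103.

296, 479, 103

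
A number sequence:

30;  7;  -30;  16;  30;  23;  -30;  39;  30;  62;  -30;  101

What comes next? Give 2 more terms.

30, 163

Taking every 2nd term gives 2 separate tracks.
Subsequence A: 30, -30, 30, -30, 30, -30. Oscillating between 30 and -30.
Subsequence B: 7, 16, 23, 39, 62, 101. Each term equals the sum of the previous two.
The 13th slot belongs to subsequence A; its 7th term is 30.
Position 14 → subsequence B, term 7 = 163.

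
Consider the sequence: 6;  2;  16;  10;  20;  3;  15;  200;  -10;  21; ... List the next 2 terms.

Read the sequence 3 terms at a time; column i is its own pattern.
Track A is 6, 10, 15, 21, which is triangular numbers n(n+1)/2 for n = 3, 4, ….
Track B is 2, 20, 200, which is multiplying by 10 each time.
Track C is 16, 3, -10, which is linear: a_n = 29 − 13·n.
Position 11 → track B, term 4 = 2000.
The 12th slot belongs to track C; its 4th term is -23.

2000, -23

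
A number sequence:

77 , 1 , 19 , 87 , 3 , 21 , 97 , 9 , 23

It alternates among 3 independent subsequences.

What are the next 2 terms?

Split by position mod 3: positions 1, 4, 7, … form one track, and each other residue class forms its own.
Track A = 77, 87, 97: arithmetic, step +10.
Track B = 1, 3, 9: geometric, ×3 each step.
Track C = 19, 21, 23: arithmetic, step +2.
Position 10 falls in track A as its term 4, giving 107.
Position 11 falls in track B as its term 4, giving 27.

107, 27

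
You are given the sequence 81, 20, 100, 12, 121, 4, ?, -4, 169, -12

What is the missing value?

144

Positions 1, 3, 5, … form one subsequence and positions 2, 4, 6, … form another.
Track A: 81, 100, 121, ?, 169 (the squares 9², 10², 11², …).
Track B: 20, 12, 4, -4, -12 (subtracting 8 each time).
Filling track A at index 4 by its rule yields 144.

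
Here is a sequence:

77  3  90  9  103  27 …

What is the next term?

Positions 1, 3, 5, … form one subsequence and positions 2, 4, 6, … form another.
Track A is 77, 90, 103, which is arithmetic with common difference +13.
Track B is 3, 9, 27, which is powers 3^1, 3^2, 3^3, ….
Term 7 comes from track A (its 4th entry): 116.

116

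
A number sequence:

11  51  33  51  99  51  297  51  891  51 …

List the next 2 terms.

2673, 51

Odd-indexed and even-indexed terms follow separate rules.
Track A: 11, 33, 99, 297, 891 (geometric with ratio 3).
Track B: 51, 51, 51, 51, 51 (always 51).
Position 11 falls in track A as its term 6, giving 2673.
Position 12 → track B, term 6 = 51.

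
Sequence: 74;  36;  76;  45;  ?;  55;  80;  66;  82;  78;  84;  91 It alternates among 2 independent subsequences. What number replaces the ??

Split by position mod 2 into 2 tracks.
Track A is 74, 76, ?, 80, 82, 84, which is linear: a_n = 72 + 2·n.
Track B is 36, 45, 55, 66, 78, 91, which is the triangular numbers T_8, T_9, ….
So the missing entry in track A is 78.

78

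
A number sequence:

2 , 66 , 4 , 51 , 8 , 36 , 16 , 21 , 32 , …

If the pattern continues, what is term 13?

128

Odd-indexed and even-indexed terms follow separate rules.
Track A = 2, 4, 8, 16, 32: geometric with ratio 2.
Track B = 66, 51, 36, 21: arithmetic with common difference −15.
Position 13 → track A, term 7 = 128.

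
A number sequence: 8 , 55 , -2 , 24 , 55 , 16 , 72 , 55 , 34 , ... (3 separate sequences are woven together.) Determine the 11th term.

Split by position mod 3: positions 1, 4, 7, … form one track, and each other residue class forms its own.
Subsequence A: 8, 24, 72. A geometric progression (common ratio 3).
Subsequence B: 55, 55, 55. Constant 55.
Subsequence C: -2, 16, 34. Linear: a_n = -20 + 18·n.
Position 11 falls in subsequence B as its term 4, giving 55.

55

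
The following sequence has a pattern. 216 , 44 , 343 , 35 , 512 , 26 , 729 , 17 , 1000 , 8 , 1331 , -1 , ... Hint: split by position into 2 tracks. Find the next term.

1728

Odd-indexed and even-indexed terms follow separate rules.
Subsequence A: 216, 343, 512, 729, 1000, 1331 (consecutive cubes n³ from n = 6).
Subsequence B: 44, 35, 26, 17, 8, -1 (linear: a_n = 53 − 9·n).
The 13th slot belongs to subsequence A; its 7th term is 1728.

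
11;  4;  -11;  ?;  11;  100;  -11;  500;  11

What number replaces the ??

Odd-indexed and even-indexed terms follow separate rules.
Track A: 11, -11, 11, -11, 11. Oscillating between 11 and -11.
Track B: 4, ?, 100, 500. Geometric, ×5 each step.
So the missing entry in track B is 20.

20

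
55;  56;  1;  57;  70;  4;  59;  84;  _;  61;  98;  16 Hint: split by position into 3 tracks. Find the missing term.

9

Split by position mod 3 into 3 tracks.
Track A: 55, 57, 59, 61 (arithmetic with common difference +2).
Track B: 56, 70, 84, 98 (arithmetic, step +14).
Track C: 1, 4, ?, 16 (consecutive squares n² from n = 1).
Filling track C at index 3 by its rule yields 9.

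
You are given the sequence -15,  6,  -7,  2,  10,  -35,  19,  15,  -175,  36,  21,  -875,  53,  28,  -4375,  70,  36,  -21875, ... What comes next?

87

The terms cycle through 3 interleaved subsequences.
Subsequence A: -15, 2, 19, 36, 53, 70. Arithmetic with common difference +17.
Subsequence B: 6, 10, 15, 21, 28, 36. Triangular numbers n(n+1)/2 for n = 3, 4, ….
Subsequence C: -7, -35, -175, -875, -4375, -21875. Multiplying by 5 each time.
Position 19 falls in subsequence A as its term 7, giving 87.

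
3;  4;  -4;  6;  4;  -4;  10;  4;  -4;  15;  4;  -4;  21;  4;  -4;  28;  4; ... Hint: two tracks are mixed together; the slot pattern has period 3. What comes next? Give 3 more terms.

Reading positions in blocks of 3 reveals the pattern ABB — 2 tracks woven together.
Subsequence A = 3, 6, 10, 15, 21, 28: triangular numbers starting at T_2.
Subsequence B = 4, -4, 4, -4, 4, -4, 4, -4, 4, -4, 4: oscillating between 4 and -4.
Position 18 falls in subsequence B as its term 12, giving -4.
Position 19 falls in subsequence A as its term 7, giving 36.
Position 20 falls in subsequence B as its term 13, giving 4.

-4, 36, 4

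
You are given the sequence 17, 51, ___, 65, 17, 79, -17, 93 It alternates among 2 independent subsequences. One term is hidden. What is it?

-17

Positions 1, 3, 5, … form one subsequence and positions 2, 4, 6, … form another.
Track A: 17, ?, 17, -17 (oscillating between 17 and -17).
Track B: 51, 65, 79, 93 (arithmetic with common difference +14).
Track A's pattern makes the blank -17.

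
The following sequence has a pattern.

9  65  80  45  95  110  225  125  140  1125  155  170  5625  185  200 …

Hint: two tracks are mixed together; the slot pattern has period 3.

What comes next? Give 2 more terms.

Positions follow the repeating pattern ABB; grouping by letter gives 2 tracks.
Subsequence A is 9, 45, 225, 1125, 5625, which is geometric, ×5 each step.
Subsequence B is 65, 80, 95, 110, 125, 140, 155, 170, 185, 200, which is adding 15 each time.
Position 16 falls in subsequence A as its term 6, giving 28125.
Term 17 comes from subsequence B (its 11th entry): 215.

28125, 215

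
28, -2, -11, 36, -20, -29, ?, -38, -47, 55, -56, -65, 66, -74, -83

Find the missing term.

The slot pattern repeats as ABB (period 3), so there are 2 interleaved tracks.
Stream A = 28, 36, ?, 55, 66: triangular numbers starting at T_7.
Stream B = -2, -11, -20, -29, -38, -47, -56, -65, -74, -83: linear: a_n = 7 − 9·n.
So the missing entry in stream A is 45.

45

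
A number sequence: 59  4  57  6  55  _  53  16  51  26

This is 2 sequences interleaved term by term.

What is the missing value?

10

The terms cycle through 2 interleaved subsequences.
Stream A: 59, 57, 55, 53, 51 (arithmetic, step −2).
Stream B: 4, 6, ?, 16, 26 (Fibonacci-style (each term is the sum of the two before it)).
The gap is stream B's term 3; the rule gives 10.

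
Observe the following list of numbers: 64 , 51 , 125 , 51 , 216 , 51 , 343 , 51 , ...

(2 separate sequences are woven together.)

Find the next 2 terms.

Split by position mod 2 into 2 tracks.
Subsequence A: 64, 125, 216, 343 (the cubes 4³, 5³, 6³, …).
Subsequence B: 51, 51, 51, 51 (constant 51).
Term 9 comes from subsequence A (its 5th entry): 512.
Term 10 comes from subsequence B (its 5th entry): 51.

512, 51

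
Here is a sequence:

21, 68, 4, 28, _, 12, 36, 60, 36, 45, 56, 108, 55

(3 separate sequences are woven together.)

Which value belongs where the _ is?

Taking every 3rd term gives 3 separate tracks.
Track A: 21, 28, 36, 45, 55 — triangular numbers n(n+1)/2 for n = 6, 7, ….
Track B: 68, ?, 60, 56 — arithmetic, step −4.
Track C: 4, 12, 36, 108 — multiplying by 3 each time.
The gap is track B's term 2; the rule gives 64.

64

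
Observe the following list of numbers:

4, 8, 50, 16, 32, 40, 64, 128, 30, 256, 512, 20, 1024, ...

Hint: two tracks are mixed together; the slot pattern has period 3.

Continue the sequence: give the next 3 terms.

2048, 10, 4096

Reading positions in blocks of 3 reveals the pattern AAB — 2 tracks woven together.
Subsequence A is 4, 8, 16, 32, 64, 128, 256, 512, 1024, which is geometric, ×2 each step.
Subsequence B is 50, 40, 30, 20, which is linear: a_n = 60 − 10·n.
The 14th slot belongs to subsequence A; its 10th term is 2048.
The 15th slot belongs to subsequence B; its 5th term is 10.
Term 16 comes from subsequence A (its 11th entry): 4096.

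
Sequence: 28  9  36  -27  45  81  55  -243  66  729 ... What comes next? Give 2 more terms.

Split by position mod 2 into 2 tracks.
Stream A: 28, 36, 45, 55, 66. The triangular numbers T_7, T_8, ….
Stream B: 9, -27, 81, -243, 729. Multiplying by -3 each time.
Term 11 comes from stream A (its 6th entry): 78.
Term 12 comes from stream B (its 6th entry): -2187.

78, -2187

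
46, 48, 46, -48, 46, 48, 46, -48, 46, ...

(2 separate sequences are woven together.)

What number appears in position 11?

Split by position mod 2 into 2 tracks.
Stream A: 46, 46, 46, 46, 46. Constant 46.
Stream B: 48, -48, 48, -48. Alternating ±48.
Term 11 comes from stream A (its 6th entry): 46.

46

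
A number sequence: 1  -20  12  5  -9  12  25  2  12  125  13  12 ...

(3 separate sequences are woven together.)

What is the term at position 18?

Taking every 3rd term gives 3 separate tracks.
Stream A is 1, 5, 25, 125, which is powers of 5.
Stream B is -20, -9, 2, 13, which is linear: a_n = -31 + 11·n.
Stream C is 12, 12, 12, 12, which is always 12.
Position 18 falls in stream C as its term 6, giving 12.

12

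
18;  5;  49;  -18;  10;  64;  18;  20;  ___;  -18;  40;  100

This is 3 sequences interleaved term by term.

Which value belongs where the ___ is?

81

Taking every 3rd term gives 3 separate tracks.
Stream A: 18, -18, 18, -18. Oscillating between 18 and -18.
Stream B: 5, 10, 20, 40. Geometric, ×2 each step.
Stream C: 49, 64, ?, 100. The squares 7², 8², 9², ….
Stream C's pattern makes the blank 81.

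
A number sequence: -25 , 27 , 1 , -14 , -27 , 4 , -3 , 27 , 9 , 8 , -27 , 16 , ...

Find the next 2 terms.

19, 27

Taking every 3rd term gives 3 separate tracks.
Track A is -25, -14, -3, 8, which is adding 11 each time.
Track B is 27, -27, 27, -27, which is the oscillation 27·(−1)^(n+1).
Track C is 1, 4, 9, 16, which is the squares 1², 2², 3², ….
Term 13 comes from track A (its 5th entry): 19.
Position 14 → track B, term 5 = 27.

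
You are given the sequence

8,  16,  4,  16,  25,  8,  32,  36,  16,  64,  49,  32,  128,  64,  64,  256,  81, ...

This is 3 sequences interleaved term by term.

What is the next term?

128

Read the sequence 3 terms at a time; column i is its own pattern.
Stream A = 8, 16, 32, 64, 128, 256: multiplying by 2 each time.
Stream B = 16, 25, 36, 49, 64, 81: consecutive squares n² from n = 4.
Stream C = 4, 8, 16, 32, 64: successive powers of 2.
The 18th slot belongs to stream C; its 6th term is 128.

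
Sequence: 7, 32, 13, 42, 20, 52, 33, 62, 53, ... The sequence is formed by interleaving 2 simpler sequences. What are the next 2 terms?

Positions 1, 3, 5, … form one subsequence and positions 2, 4, 6, … form another.
Track A: 7, 13, 20, 33, 53. A Fibonacci-like recurrence a_n = a_{n-1} + a_{n-2}.
Track B: 32, 42, 52, 62. Arithmetic with common difference +10.
Position 10 falls in track B as its term 5, giving 72.
Position 11 falls in track A as its term 6, giving 86.

72, 86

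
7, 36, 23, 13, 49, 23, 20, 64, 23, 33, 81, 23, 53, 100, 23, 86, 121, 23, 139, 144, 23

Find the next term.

Read the sequence 3 terms at a time; column i is its own pattern.
Track A: 7, 13, 20, 33, 53, 86, 139. A Fibonacci-like recurrence a_n = a_{n-1} + a_{n-2}.
Track B: 36, 49, 64, 81, 100, 121, 144. The squares 6², 7², 8², ….
Track C: 23, 23, 23, 23, 23, 23, 23. Constant 23.
Term 22 comes from track A (its 8th entry): 225.

225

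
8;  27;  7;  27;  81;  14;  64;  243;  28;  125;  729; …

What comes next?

56

Split by position mod 3 into 3 tracks.
Track A is 8, 27, 64, 125, which is perfect cubes starting at 2³.
Track B is 27, 81, 243, 729, which is successive powers of 3.
Track C is 7, 14, 28, which is geometric with ratio 2.
Position 12 → track C, term 4 = 56.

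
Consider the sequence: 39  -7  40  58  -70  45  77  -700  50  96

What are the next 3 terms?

Split by position mod 3 into 3 tracks.
Track A: 39, 58, 77, 96 — linear: a_n = 20 + 19·n.
Track B: -7, -70, -700 — geometric, ×10 each step.
Track C: 40, 45, 50 — linear: a_n = 35 + 5·n.
Position 11 → track B, term 4 = -7000.
Position 12 falls in track C as its term 4, giving 55.
Position 13 → track A, term 5 = 115.

-7000, 55, 115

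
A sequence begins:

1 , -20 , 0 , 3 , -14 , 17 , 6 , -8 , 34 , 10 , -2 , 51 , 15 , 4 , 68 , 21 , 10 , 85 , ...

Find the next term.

28

Read the sequence 3 terms at a time; column i is its own pattern.
Track A is 1, 3, 6, 10, 15, 21, which is the triangular numbers T_1, T_2, ….
Track B is -20, -14, -8, -2, 4, 10, which is adding 6 each time.
Track C is 0, 17, 34, 51, 68, 85, which is linear: a_n = -17 + 17·n.
Term 19 comes from track A (its 7th entry): 28.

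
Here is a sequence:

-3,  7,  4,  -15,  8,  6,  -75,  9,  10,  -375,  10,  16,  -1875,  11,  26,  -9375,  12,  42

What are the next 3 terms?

Read the sequence 3 terms at a time; column i is its own pattern.
Stream A: -3, -15, -75, -375, -1875, -9375 (multiplying by 5 each time).
Stream B: 7, 8, 9, 10, 11, 12 (arithmetic, step +1).
Stream C: 4, 6, 10, 16, 26, 42 (each term equals the sum of the previous two).
Position 19 → stream A, term 7 = -46875.
Position 20 → stream B, term 7 = 13.
The 21st slot belongs to stream C; its 7th term is 68.

-46875, 13, 68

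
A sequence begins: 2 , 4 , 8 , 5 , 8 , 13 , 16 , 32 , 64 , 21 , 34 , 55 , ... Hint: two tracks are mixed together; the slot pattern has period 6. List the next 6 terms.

Reading positions in blocks of 6 reveals the pattern AAABBB — 2 tracks woven together.
Stream A: 2, 4, 8, 16, 32, 64. Powers 2^1, 2^2, 2^3, ….
Stream B: 5, 8, 13, 21, 34, 55. Fibonacci-style (each term is the sum of the two before it).
Position 13 falls in stream A as its term 7, giving 128.
The 14th slot belongs to stream A; its 8th term is 256.
Position 15 falls in stream A as its term 9, giving 512.
Term 16 comes from stream B (its 7th entry): 89.
The 17th slot belongs to stream B; its 8th term is 144.
Term 18 comes from stream B (its 9th entry): 233.

128, 256, 512, 89, 144, 233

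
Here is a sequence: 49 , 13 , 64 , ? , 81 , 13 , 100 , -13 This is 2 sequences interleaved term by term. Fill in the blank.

-13

Split by position mod 2 into 2 tracks.
Stream A: 49, 64, 81, 100 (perfect squares starting at 7²).
Stream B: 13, ?, 13, -13 (alternating ±13).
So the missing entry in stream B is -13.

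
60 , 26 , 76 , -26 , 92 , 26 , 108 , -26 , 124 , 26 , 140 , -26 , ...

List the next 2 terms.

156, 26

The terms cycle through 2 interleaved subsequences.
Track A is 60, 76, 92, 108, 124, 140, which is arithmetic, step +16.
Track B is 26, -26, 26, -26, 26, -26, which is oscillating between 26 and -26.
Term 13 comes from track A (its 7th entry): 156.
Position 14 → track B, term 7 = 26.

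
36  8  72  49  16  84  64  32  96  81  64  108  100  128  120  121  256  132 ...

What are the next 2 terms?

Split by position mod 3 into 3 tracks.
Subsequence A: 36, 49, 64, 81, 100, 121. Consecutive squares n² from n = 6.
Subsequence B: 8, 16, 32, 64, 128, 256. Powers 2^3, 2^4, 2^5, ….
Subsequence C: 72, 84, 96, 108, 120, 132. Arithmetic with common difference +12.
Term 19 comes from subsequence A (its 7th entry): 144.
The 20th slot belongs to subsequence B; its 7th term is 512.

144, 512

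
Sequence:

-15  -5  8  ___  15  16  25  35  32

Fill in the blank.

Positions follow the repeating pattern AAB; grouping by letter gives 2 tracks.
Stream A = -15, -5, ?, 15, 25, 35: adding 10 each time.
Stream B = 8, 16, 32: powers 2^3, 2^4, 2^5, ….
So the missing entry in stream A is 5.

5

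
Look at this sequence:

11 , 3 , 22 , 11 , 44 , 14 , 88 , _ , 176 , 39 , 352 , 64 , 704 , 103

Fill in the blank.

25

Split by position mod 2 into 2 tracks.
Stream A: 11, 22, 44, 88, 176, 352, 704. A geometric progression (common ratio 2).
Stream B: 3, 11, 14, ?, 39, 64, 103. Fibonacci-style (each term is the sum of the two before it).
Filling stream B at index 4 by its rule yields 25.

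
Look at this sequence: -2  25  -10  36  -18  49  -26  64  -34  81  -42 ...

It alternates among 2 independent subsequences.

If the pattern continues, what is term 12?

100

Taking every 2nd term gives 2 separate tracks.
Subsequence A = -2, -10, -18, -26, -34, -42: arithmetic with common difference −8.
Subsequence B = 25, 36, 49, 64, 81: consecutive squares n² from n = 5.
Position 12 falls in subsequence B as its term 6, giving 100.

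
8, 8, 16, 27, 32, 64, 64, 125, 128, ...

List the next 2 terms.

Positions 1, 3, 5, … form one subsequence and positions 2, 4, 6, … form another.
Track A = 8, 16, 32, 64, 128: powers 2^3, 2^4, 2^5, ….
Track B = 8, 27, 64, 125: the cubes 2³, 3³, 4³, ….
The 10th slot belongs to track B; its 5th term is 216.
Position 11 → track A, term 6 = 256.

216, 256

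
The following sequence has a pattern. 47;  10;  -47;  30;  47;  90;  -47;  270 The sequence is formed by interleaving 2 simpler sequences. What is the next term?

47

Split by position mod 2 into 2 tracks.
Subsequence A is 47, -47, 47, -47, which is the oscillation 47·(−1)^(n+1).
Subsequence B is 10, 30, 90, 270, which is multiplying by 3 each time.
Position 9 → subsequence A, term 5 = 47.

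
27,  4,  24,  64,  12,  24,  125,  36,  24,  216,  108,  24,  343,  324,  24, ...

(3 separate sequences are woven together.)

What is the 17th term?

972

The terms cycle through 3 interleaved subsequences.
Track A: 27, 64, 125, 216, 343 — perfect cubes starting at 3³.
Track B: 4, 12, 36, 108, 324 — a geometric progression (common ratio 3).
Track C: 24, 24, 24, 24, 24 — constant 24.
Term 17 comes from track B (its 6th entry): 972.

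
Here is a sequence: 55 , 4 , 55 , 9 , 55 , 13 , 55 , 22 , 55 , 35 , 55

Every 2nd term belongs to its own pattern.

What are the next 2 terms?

57, 55

Split by position mod 2 into 2 tracks.
Track A: 55, 55, 55, 55, 55, 55 (the constant sequence 55).
Track B: 4, 9, 13, 22, 35 (Fibonacci-style (each term is the sum of the two before it)).
Position 12 falls in track B as its term 6, giving 57.
Position 13 falls in track A as its term 7, giving 55.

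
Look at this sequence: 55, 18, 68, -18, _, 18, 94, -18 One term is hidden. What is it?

81

Split by position mod 2 into 2 tracks.
Track A: 55, 68, ?, 94 — adding 13 each time.
Track B: 18, -18, 18, -18 — oscillating between 18 and -18.
The gap is track A's term 3; the rule gives 81.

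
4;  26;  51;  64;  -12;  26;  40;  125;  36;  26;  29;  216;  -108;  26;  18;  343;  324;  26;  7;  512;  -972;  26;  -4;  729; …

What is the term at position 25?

Split by position mod 4 into 4 tracks.
Track A is 4, -12, 36, -108, 324, -972, which is multiplying by -3 each time.
Track B is 26, 26, 26, 26, 26, 26, which is always 26.
Track C is 51, 40, 29, 18, 7, -4, which is subtracting 11 each time.
Track D is 64, 125, 216, 343, 512, 729, which is the cubes 4³, 5³, 6³, ….
Position 25 falls in track A as its term 7, giving 2916.

2916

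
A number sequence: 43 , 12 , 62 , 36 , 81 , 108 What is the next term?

Odd-indexed and even-indexed terms follow separate rules.
Track A: 43, 62, 81 — arithmetic with common difference +19.
Track B: 12, 36, 108 — geometric with ratio 3.
Term 7 comes from track A (its 4th entry): 100.

100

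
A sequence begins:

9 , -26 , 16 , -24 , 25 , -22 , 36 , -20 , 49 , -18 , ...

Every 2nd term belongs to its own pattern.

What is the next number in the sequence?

64

Split by position mod 2 into 2 tracks.
Track A = 9, 16, 25, 36, 49: consecutive squares n² from n = 3.
Track B = -26, -24, -22, -20, -18: adding 2 each time.
Position 11 → track A, term 6 = 64.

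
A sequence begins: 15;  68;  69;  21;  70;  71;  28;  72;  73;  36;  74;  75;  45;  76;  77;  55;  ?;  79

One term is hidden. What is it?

78

Positions follow the repeating pattern ABB; grouping by letter gives 2 tracks.
Track A: 15, 21, 28, 36, 45, 55 — the triangular numbers T_5, T_6, ….
Track B: 68, 69, 70, 71, 72, 73, 74, 75, 76, 77, ?, 79 — adding 1 each time.
The gap is track B's term 11; the rule gives 78.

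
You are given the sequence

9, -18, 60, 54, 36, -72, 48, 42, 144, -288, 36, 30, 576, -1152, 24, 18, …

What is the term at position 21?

Reading positions in blocks of 4 reveals the pattern AABB — 2 tracks woven together.
Subsequence A is 9, -18, 36, -72, 144, -288, 576, -1152, which is geometric with ratio -2.
Subsequence B is 60, 54, 48, 42, 36, 30, 24, 18, which is arithmetic with common difference −6.
Term 21 comes from subsequence A (its 11th entry): 9216.

9216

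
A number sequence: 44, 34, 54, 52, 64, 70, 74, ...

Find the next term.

Odd-indexed and even-indexed terms follow separate rules.
Track A = 44, 54, 64, 74: adding 10 each time.
Track B = 34, 52, 70: adding 18 each time.
Position 8 falls in track B as its term 4, giving 88.

88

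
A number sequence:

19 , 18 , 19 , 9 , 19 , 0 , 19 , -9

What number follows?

The terms cycle through 2 interleaved subsequences.
Track A = 19, 19, 19, 19: the constant sequence 19.
Track B = 18, 9, 0, -9: arithmetic with common difference −9.
The 9th slot belongs to track A; its 5th term is 19.

19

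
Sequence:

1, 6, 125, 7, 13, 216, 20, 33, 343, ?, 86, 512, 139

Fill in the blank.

The slot pattern repeats as AAB (period 3), so there are 2 interleaved tracks.
Track A = 1, 6, 7, 13, 20, 33, ?, 86, 139: a Fibonacci-like recurrence a_n = a_{n-1} + a_{n-2}.
Track B = 125, 216, 343, 512: perfect cubes starting at 5³.
Filling track A at index 7 by its rule yields 53.

53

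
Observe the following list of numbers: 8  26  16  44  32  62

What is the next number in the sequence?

The terms cycle through 2 interleaved subsequences.
Stream A: 8, 16, 32 — powers 2^3, 2^4, 2^5, ….
Stream B: 26, 44, 62 — adding 18 each time.
Term 7 comes from stream A (its 4th entry): 64.

64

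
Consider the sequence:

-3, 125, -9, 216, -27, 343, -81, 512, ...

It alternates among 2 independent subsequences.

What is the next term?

-243

Taking every 2nd term gives 2 separate tracks.
Track A: -3, -9, -27, -81 — multiplying by 3 each time.
Track B: 125, 216, 343, 512 — the cubes 5³, 6³, 7³, ….
Position 9 → track A, term 5 = -243.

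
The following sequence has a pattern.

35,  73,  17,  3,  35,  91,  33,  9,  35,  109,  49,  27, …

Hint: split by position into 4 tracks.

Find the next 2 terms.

Split by position mod 4: positions 1, 5, 9, … form one track, and each other residue class forms its own.
Stream A: 35, 35, 35 — always 35.
Stream B: 73, 91, 109 — linear: a_n = 55 + 18·n.
Stream C: 17, 33, 49 — arithmetic with common difference +16.
Stream D: 3, 9, 27 — powers 3^1, 3^2, 3^3, ….
The 13th slot belongs to stream A; its 4th term is 35.
Position 14 → stream B, term 4 = 127.

35, 127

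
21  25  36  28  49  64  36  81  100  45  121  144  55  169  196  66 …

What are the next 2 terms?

Positions follow the repeating pattern ABB; grouping by letter gives 2 tracks.
Subsequence A = 21, 28, 36, 45, 55, 66: triangular numbers n(n+1)/2 for n = 6, 7, ….
Subsequence B = 25, 36, 49, 64, 81, 100, 121, 144, 169, 196: perfect squares starting at 5².
Term 17 comes from subsequence B (its 11th entry): 225.
Position 18 → subsequence B, term 12 = 256.

225, 256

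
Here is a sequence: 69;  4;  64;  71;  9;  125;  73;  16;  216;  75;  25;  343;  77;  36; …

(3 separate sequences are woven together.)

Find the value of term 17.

Split by position mod 3 into 3 tracks.
Subsequence A = 69, 71, 73, 75, 77: linear: a_n = 67 + 2·n.
Subsequence B = 4, 9, 16, 25, 36: the squares 2², 3², 4², ….
Subsequence C = 64, 125, 216, 343: consecutive cubes n³ from n = 4.
Term 17 comes from subsequence B (its 6th entry): 49.

49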